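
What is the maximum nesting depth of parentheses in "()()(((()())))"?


Input: "()()(((()())))"
Tracking depth:
  Position 0 '(': depth becomes 1
  Position 1 ')': depth becomes 0
  Position 2 '(': depth becomes 1
  Position 3 ')': depth becomes 0
  Position 4 '(': depth becomes 1
  Position 5 '(': depth becomes 2
  Position 6 '(': depth becomes 3
  Position 7 '(': depth becomes 4
  Position 8 ')': depth becomes 3
  Position 9 '(': depth becomes 4
  Position 10 ')': depth becomes 3
  Position 11 ')': depth becomes 2
  Position 12 ')': depth becomes 1
  Position 13 ')': depth becomes 0
Maximum depth reached: 4

4


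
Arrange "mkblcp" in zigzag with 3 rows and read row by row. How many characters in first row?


Zigzag "mkblcp" into 3 rows:
Placing characters:
  'm' => row 0
  'k' => row 1
  'b' => row 2
  'l' => row 1
  'c' => row 0
  'p' => row 1
Rows:
  Row 0: "mc"
  Row 1: "klp"
  Row 2: "b"
First row length: 2

2


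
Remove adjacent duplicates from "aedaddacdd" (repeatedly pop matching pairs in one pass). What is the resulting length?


Input: aedaddacdd
Stack-based adjacent duplicate removal:
  Read 'a': push. Stack: a
  Read 'e': push. Stack: ae
  Read 'd': push. Stack: aed
  Read 'a': push. Stack: aeda
  Read 'd': push. Stack: aedad
  Read 'd': matches stack top 'd' => pop. Stack: aeda
  Read 'a': matches stack top 'a' => pop. Stack: aed
  Read 'c': push. Stack: aedc
  Read 'd': push. Stack: aedcd
  Read 'd': matches stack top 'd' => pop. Stack: aedc
Final stack: "aedc" (length 4)

4


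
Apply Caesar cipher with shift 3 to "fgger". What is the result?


Caesar cipher: shift "fgger" by 3
  'f' (pos 5) + 3 = pos 8 = 'i'
  'g' (pos 6) + 3 = pos 9 = 'j'
  'g' (pos 6) + 3 = pos 9 = 'j'
  'e' (pos 4) + 3 = pos 7 = 'h'
  'r' (pos 17) + 3 = pos 20 = 'u'
Result: ijjhu

ijjhu


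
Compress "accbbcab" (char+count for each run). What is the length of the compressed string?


Input: accbbcab
Runs:
  'a' x 1 => "a1"
  'c' x 2 => "c2"
  'b' x 2 => "b2"
  'c' x 1 => "c1"
  'a' x 1 => "a1"
  'b' x 1 => "b1"
Compressed: "a1c2b2c1a1b1"
Compressed length: 12

12


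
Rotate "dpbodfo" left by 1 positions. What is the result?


Input: "dpbodfo", rotate left by 1
First 1 characters: "d"
Remaining characters: "pbodfo"
Concatenate remaining + first: "pbodfo" + "d" = "pbodfod"

pbodfod


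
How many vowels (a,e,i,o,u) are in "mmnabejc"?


Input: mmnabejc
Checking each character:
  'm' at position 0: consonant
  'm' at position 1: consonant
  'n' at position 2: consonant
  'a' at position 3: vowel (running total: 1)
  'b' at position 4: consonant
  'e' at position 5: vowel (running total: 2)
  'j' at position 6: consonant
  'c' at position 7: consonant
Total vowels: 2

2


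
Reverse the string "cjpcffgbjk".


Input: cjpcffgbjk
Reading characters right to left:
  Position 9: 'k'
  Position 8: 'j'
  Position 7: 'b'
  Position 6: 'g'
  Position 5: 'f'
  Position 4: 'f'
  Position 3: 'c'
  Position 2: 'p'
  Position 1: 'j'
  Position 0: 'c'
Reversed: kjbgffcpjc

kjbgffcpjc


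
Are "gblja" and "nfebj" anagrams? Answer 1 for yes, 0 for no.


Strings: "gblja", "nfebj"
Sorted first:  abgjl
Sorted second: befjn
Differ at position 0: 'a' vs 'b' => not anagrams

0


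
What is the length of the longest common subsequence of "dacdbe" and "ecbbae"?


LCS of "dacdbe" and "ecbbae"
DP table:
           e    c    b    b    a    e
      0    0    0    0    0    0    0
  d   0    0    0    0    0    0    0
  a   0    0    0    0    0    1    1
  c   0    0    1    1    1    1    1
  d   0    0    1    1    1    1    1
  b   0    0    1    2    2    2    2
  e   0    1    1    2    2    2    3
LCS length = dp[6][6] = 3

3


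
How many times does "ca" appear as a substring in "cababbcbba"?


Searching for "ca" in "cababbcbba"
Scanning each position:
  Position 0: "ca" => MATCH
  Position 1: "ab" => no
  Position 2: "ba" => no
  Position 3: "ab" => no
  Position 4: "bb" => no
  Position 5: "bc" => no
  Position 6: "cb" => no
  Position 7: "bb" => no
  Position 8: "ba" => no
Total occurrences: 1

1


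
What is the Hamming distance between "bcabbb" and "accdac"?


Comparing "bcabbb" and "accdac" position by position:
  Position 0: 'b' vs 'a' => differ
  Position 1: 'c' vs 'c' => same
  Position 2: 'a' vs 'c' => differ
  Position 3: 'b' vs 'd' => differ
  Position 4: 'b' vs 'a' => differ
  Position 5: 'b' vs 'c' => differ
Total differences (Hamming distance): 5

5


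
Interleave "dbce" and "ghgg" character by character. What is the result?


Interleaving "dbce" and "ghgg":
  Position 0: 'd' from first, 'g' from second => "dg"
  Position 1: 'b' from first, 'h' from second => "bh"
  Position 2: 'c' from first, 'g' from second => "cg"
  Position 3: 'e' from first, 'g' from second => "eg"
Result: dgbhcgeg

dgbhcgeg


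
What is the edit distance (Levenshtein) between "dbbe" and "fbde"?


Computing edit distance: "dbbe" -> "fbde"
DP table:
           f    b    d    e
      0    1    2    3    4
  d   1    1    2    2    3
  b   2    2    1    2    3
  b   3    3    2    2    3
  e   4    4    3    3    2
Edit distance = dp[4][4] = 2

2


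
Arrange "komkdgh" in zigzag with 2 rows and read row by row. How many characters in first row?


Zigzag "komkdgh" into 2 rows:
Placing characters:
  'k' => row 0
  'o' => row 1
  'm' => row 0
  'k' => row 1
  'd' => row 0
  'g' => row 1
  'h' => row 0
Rows:
  Row 0: "kmdh"
  Row 1: "okg"
First row length: 4

4


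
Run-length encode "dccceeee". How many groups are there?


Input: dccceeee
Scanning for consecutive runs:
  Group 1: 'd' x 1 (positions 0-0)
  Group 2: 'c' x 3 (positions 1-3)
  Group 3: 'e' x 4 (positions 4-7)
Total groups: 3

3


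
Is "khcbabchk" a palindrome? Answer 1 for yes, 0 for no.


Input: khcbabchk
Reversed: khcbabchk
  Compare pos 0 ('k') with pos 8 ('k'): match
  Compare pos 1 ('h') with pos 7 ('h'): match
  Compare pos 2 ('c') with pos 6 ('c'): match
  Compare pos 3 ('b') with pos 5 ('b'): match
Result: palindrome

1


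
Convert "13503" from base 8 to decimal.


Input: "13503" in base 8
Positional expansion:
  Digit '1' (value 1) x 8^4 = 4096
  Digit '3' (value 3) x 8^3 = 1536
  Digit '5' (value 5) x 8^2 = 320
  Digit '0' (value 0) x 8^1 = 0
  Digit '3' (value 3) x 8^0 = 3
Sum = 5955

5955


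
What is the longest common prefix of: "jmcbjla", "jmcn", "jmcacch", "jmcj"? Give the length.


Words: jmcbjla, jmcn, jmcacch, jmcj
  Position 0: all 'j' => match
  Position 1: all 'm' => match
  Position 2: all 'c' => match
  Position 3: ('b', 'n', 'a', 'j') => mismatch, stop
LCP = "jmc" (length 3)

3


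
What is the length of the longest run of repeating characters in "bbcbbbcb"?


Input: "bbcbbbcb"
Scanning for longest run:
  Position 1 ('b'): continues run of 'b', length=2
  Position 2 ('c'): new char, reset run to 1
  Position 3 ('b'): new char, reset run to 1
  Position 4 ('b'): continues run of 'b', length=2
  Position 5 ('b'): continues run of 'b', length=3
  Position 6 ('c'): new char, reset run to 1
  Position 7 ('b'): new char, reset run to 1
Longest run: 'b' with length 3

3


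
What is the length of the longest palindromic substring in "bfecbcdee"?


Input: "bfecbcdee"
Checking substrings for palindromes:
  [3:6] "cbc" (len 3) => palindrome
  [7:9] "ee" (len 2) => palindrome
Longest palindromic substring: "cbc" with length 3

3


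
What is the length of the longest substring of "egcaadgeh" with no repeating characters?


Input: "egcaadgeh"
Sliding window (track last position of each char):
  Position 0 ('e'): window [0,0] length 1 -- new best
  Position 1 ('g'): window [0,1] length 2 -- new best
  Position 2 ('c'): window [0,2] length 3 -- new best
  Position 3 ('a'): window [0,3] length 4 -- new best
  Position 4 ('a'): repeat (last at 3), move window start to 4
  Position 4 ('a'): window [4,4] length 1
  Position 5 ('d'): window [4,5] length 2
  Position 6 ('g'): window [4,6] length 3
  Position 7 ('e'): window [4,7] length 4
  Position 8 ('h'): window [4,8] length 5 -- new best
Longest substring with no repeats: "adgeh" with length 5

5


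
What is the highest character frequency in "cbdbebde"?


Input: cbdbebde
Character counts:
  'b': 3
  'c': 1
  'd': 2
  'e': 2
Maximum frequency: 3

3


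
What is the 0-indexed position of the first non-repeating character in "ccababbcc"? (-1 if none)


Input: ccababbcc
Character frequencies:
  'a': 2
  'b': 3
  'c': 4
Scanning left to right for freq == 1:
  Position 0 ('c'): freq=4, skip
  Position 1 ('c'): freq=4, skip
  Position 2 ('a'): freq=2, skip
  Position 3 ('b'): freq=3, skip
  Position 4 ('a'): freq=2, skip
  Position 5 ('b'): freq=3, skip
  Position 6 ('b'): freq=3, skip
  Position 7 ('c'): freq=4, skip
  Position 8 ('c'): freq=4, skip
  No unique character found => answer = -1

-1


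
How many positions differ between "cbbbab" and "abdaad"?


Comparing "cbbbab" and "abdaad" position by position:
  Position 0: 'c' vs 'a' => DIFFER
  Position 1: 'b' vs 'b' => same
  Position 2: 'b' vs 'd' => DIFFER
  Position 3: 'b' vs 'a' => DIFFER
  Position 4: 'a' vs 'a' => same
  Position 5: 'b' vs 'd' => DIFFER
Positions that differ: 4

4


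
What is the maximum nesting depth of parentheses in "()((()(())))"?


Input: "()((()(())))"
Tracking depth:
  Position 0 '(': depth becomes 1
  Position 1 ')': depth becomes 0
  Position 2 '(': depth becomes 1
  Position 3 '(': depth becomes 2
  Position 4 '(': depth becomes 3
  Position 5 ')': depth becomes 2
  Position 6 '(': depth becomes 3
  Position 7 '(': depth becomes 4
  Position 8 ')': depth becomes 3
  Position 9 ')': depth becomes 2
  Position 10 ')': depth becomes 1
  Position 11 ')': depth becomes 0
Maximum depth reached: 4

4


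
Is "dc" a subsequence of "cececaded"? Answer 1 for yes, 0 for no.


Check if "dc" is a subsequence of "cececaded"
Greedy scan:
  Position 0 ('c'): no match needed
  Position 1 ('e'): no match needed
  Position 2 ('c'): no match needed
  Position 3 ('e'): no match needed
  Position 4 ('c'): no match needed
  Position 5 ('a'): no match needed
  Position 6 ('d'): matches sub[0] = 'd'
  Position 7 ('e'): no match needed
  Position 8 ('d'): no match needed
Only matched 1/2 characters => not a subsequence

0


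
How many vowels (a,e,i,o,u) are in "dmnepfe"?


Input: dmnepfe
Checking each character:
  'd' at position 0: consonant
  'm' at position 1: consonant
  'n' at position 2: consonant
  'e' at position 3: vowel (running total: 1)
  'p' at position 4: consonant
  'f' at position 5: consonant
  'e' at position 6: vowel (running total: 2)
Total vowels: 2

2


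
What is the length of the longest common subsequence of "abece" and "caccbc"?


LCS of "abece" and "caccbc"
DP table:
           c    a    c    c    b    c
      0    0    0    0    0    0    0
  a   0    0    1    1    1    1    1
  b   0    0    1    1    1    2    2
  e   0    0    1    1    1    2    2
  c   0    1    1    2    2    2    3
  e   0    1    1    2    2    2    3
LCS length = dp[5][6] = 3

3


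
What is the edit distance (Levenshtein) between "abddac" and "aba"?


Computing edit distance: "abddac" -> "aba"
DP table:
           a    b    a
      0    1    2    3
  a   1    0    1    2
  b   2    1    0    1
  d   3    2    1    1
  d   4    3    2    2
  a   5    4    3    2
  c   6    5    4    3
Edit distance = dp[6][3] = 3

3


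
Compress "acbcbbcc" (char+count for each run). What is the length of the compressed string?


Input: acbcbbcc
Runs:
  'a' x 1 => "a1"
  'c' x 1 => "c1"
  'b' x 1 => "b1"
  'c' x 1 => "c1"
  'b' x 2 => "b2"
  'c' x 2 => "c2"
Compressed: "a1c1b1c1b2c2"
Compressed length: 12

12


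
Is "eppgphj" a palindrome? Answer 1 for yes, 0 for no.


Input: eppgphj
Reversed: jhpgppe
  Compare pos 0 ('e') with pos 6 ('j'): MISMATCH
  Compare pos 1 ('p') with pos 5 ('h'): MISMATCH
  Compare pos 2 ('p') with pos 4 ('p'): match
Result: not a palindrome

0


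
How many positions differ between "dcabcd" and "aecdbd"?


Comparing "dcabcd" and "aecdbd" position by position:
  Position 0: 'd' vs 'a' => DIFFER
  Position 1: 'c' vs 'e' => DIFFER
  Position 2: 'a' vs 'c' => DIFFER
  Position 3: 'b' vs 'd' => DIFFER
  Position 4: 'c' vs 'b' => DIFFER
  Position 5: 'd' vs 'd' => same
Positions that differ: 5

5


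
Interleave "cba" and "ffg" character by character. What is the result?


Interleaving "cba" and "ffg":
  Position 0: 'c' from first, 'f' from second => "cf"
  Position 1: 'b' from first, 'f' from second => "bf"
  Position 2: 'a' from first, 'g' from second => "ag"
Result: cfbfag

cfbfag


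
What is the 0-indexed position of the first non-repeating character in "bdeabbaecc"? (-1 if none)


Input: bdeabbaecc
Character frequencies:
  'a': 2
  'b': 3
  'c': 2
  'd': 1
  'e': 2
Scanning left to right for freq == 1:
  Position 0 ('b'): freq=3, skip
  Position 1 ('d'): unique! => answer = 1

1


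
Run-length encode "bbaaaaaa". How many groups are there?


Input: bbaaaaaa
Scanning for consecutive runs:
  Group 1: 'b' x 2 (positions 0-1)
  Group 2: 'a' x 6 (positions 2-7)
Total groups: 2

2


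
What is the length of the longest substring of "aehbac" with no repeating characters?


Input: "aehbac"
Sliding window (track last position of each char):
  Position 0 ('a'): window [0,0] length 1 -- new best
  Position 1 ('e'): window [0,1] length 2 -- new best
  Position 2 ('h'): window [0,2] length 3 -- new best
  Position 3 ('b'): window [0,3] length 4 -- new best
  Position 4 ('a'): repeat (last at 0), move window start to 1
  Position 4 ('a'): window [1,4] length 4
  Position 5 ('c'): window [1,5] length 5 -- new best
Longest substring with no repeats: "ehbac" with length 5

5


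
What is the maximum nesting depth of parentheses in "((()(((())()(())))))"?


Input: "((()(((())()(())))))"
Tracking depth:
  Position 0 '(': depth becomes 1
  Position 1 '(': depth becomes 2
  Position 2 '(': depth becomes 3
  Position 3 ')': depth becomes 2
  Position 4 '(': depth becomes 3
  Position 5 '(': depth becomes 4
  Position 6 '(': depth becomes 5
  Position 7 '(': depth becomes 6
  Position 8 ')': depth becomes 5
  Position 9 ')': depth becomes 4
  Position 10 '(': depth becomes 5
  Position 11 ')': depth becomes 4
  Position 12 '(': depth becomes 5
  Position 13 '(': depth becomes 6
  Position 14 ')': depth becomes 5
  Position 15 ')': depth becomes 4
  Position 16 ')': depth becomes 3
  Position 17 ')': depth becomes 2
  Position 18 ')': depth becomes 1
  Position 19 ')': depth becomes 0
Maximum depth reached: 6

6


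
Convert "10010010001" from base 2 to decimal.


Input: "10010010001" in base 2
Positional expansion:
  Digit '1' (value 1) x 2^10 = 1024
  Digit '0' (value 0) x 2^9 = 0
  Digit '0' (value 0) x 2^8 = 0
  Digit '1' (value 1) x 2^7 = 128
  Digit '0' (value 0) x 2^6 = 0
  Digit '0' (value 0) x 2^5 = 0
  Digit '1' (value 1) x 2^4 = 16
  Digit '0' (value 0) x 2^3 = 0
  Digit '0' (value 0) x 2^2 = 0
  Digit '0' (value 0) x 2^1 = 0
  Digit '1' (value 1) x 2^0 = 1
Sum = 1169

1169


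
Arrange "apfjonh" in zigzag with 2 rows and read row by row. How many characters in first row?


Zigzag "apfjonh" into 2 rows:
Placing characters:
  'a' => row 0
  'p' => row 1
  'f' => row 0
  'j' => row 1
  'o' => row 0
  'n' => row 1
  'h' => row 0
Rows:
  Row 0: "afoh"
  Row 1: "pjn"
First row length: 4

4


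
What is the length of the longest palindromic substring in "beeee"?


Input: "beeee"
Checking substrings for palindromes:
  [1:5] "eeee" (len 4) => palindrome
  [1:4] "eee" (len 3) => palindrome
  [2:5] "eee" (len 3) => palindrome
  [1:3] "ee" (len 2) => palindrome
  [2:4] "ee" (len 2) => palindrome
  [3:5] "ee" (len 2) => palindrome
Longest palindromic substring: "eeee" with length 4

4


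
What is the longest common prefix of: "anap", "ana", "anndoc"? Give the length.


Words: anap, ana, anndoc
  Position 0: all 'a' => match
  Position 1: all 'n' => match
  Position 2: ('a', 'a', 'n') => mismatch, stop
LCP = "an" (length 2)

2


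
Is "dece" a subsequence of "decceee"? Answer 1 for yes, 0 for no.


Check if "dece" is a subsequence of "decceee"
Greedy scan:
  Position 0 ('d'): matches sub[0] = 'd'
  Position 1 ('e'): matches sub[1] = 'e'
  Position 2 ('c'): matches sub[2] = 'c'
  Position 3 ('c'): no match needed
  Position 4 ('e'): matches sub[3] = 'e'
  Position 5 ('e'): no match needed
  Position 6 ('e'): no match needed
All 4 characters matched => is a subsequence

1


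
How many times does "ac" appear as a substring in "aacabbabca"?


Searching for "ac" in "aacabbabca"
Scanning each position:
  Position 0: "aa" => no
  Position 1: "ac" => MATCH
  Position 2: "ca" => no
  Position 3: "ab" => no
  Position 4: "bb" => no
  Position 5: "ba" => no
  Position 6: "ab" => no
  Position 7: "bc" => no
  Position 8: "ca" => no
Total occurrences: 1

1


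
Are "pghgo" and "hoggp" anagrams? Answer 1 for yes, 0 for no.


Strings: "pghgo", "hoggp"
Sorted first:  gghop
Sorted second: gghop
Sorted forms match => anagrams

1


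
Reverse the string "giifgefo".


Input: giifgefo
Reading characters right to left:
  Position 7: 'o'
  Position 6: 'f'
  Position 5: 'e'
  Position 4: 'g'
  Position 3: 'f'
  Position 2: 'i'
  Position 1: 'i'
  Position 0: 'g'
Reversed: ofegfiig

ofegfiig


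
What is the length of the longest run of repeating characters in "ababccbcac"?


Input: "ababccbcac"
Scanning for longest run:
  Position 1 ('b'): new char, reset run to 1
  Position 2 ('a'): new char, reset run to 1
  Position 3 ('b'): new char, reset run to 1
  Position 4 ('c'): new char, reset run to 1
  Position 5 ('c'): continues run of 'c', length=2
  Position 6 ('b'): new char, reset run to 1
  Position 7 ('c'): new char, reset run to 1
  Position 8 ('a'): new char, reset run to 1
  Position 9 ('c'): new char, reset run to 1
Longest run: 'c' with length 2

2


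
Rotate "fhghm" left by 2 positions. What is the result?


Input: "fhghm", rotate left by 2
First 2 characters: "fh"
Remaining characters: "ghm"
Concatenate remaining + first: "ghm" + "fh" = "ghmfh"

ghmfh


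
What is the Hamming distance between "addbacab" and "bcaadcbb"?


Comparing "addbacab" and "bcaadcbb" position by position:
  Position 0: 'a' vs 'b' => differ
  Position 1: 'd' vs 'c' => differ
  Position 2: 'd' vs 'a' => differ
  Position 3: 'b' vs 'a' => differ
  Position 4: 'a' vs 'd' => differ
  Position 5: 'c' vs 'c' => same
  Position 6: 'a' vs 'b' => differ
  Position 7: 'b' vs 'b' => same
Total differences (Hamming distance): 6

6


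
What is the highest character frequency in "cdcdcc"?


Input: cdcdcc
Character counts:
  'c': 4
  'd': 2
Maximum frequency: 4

4


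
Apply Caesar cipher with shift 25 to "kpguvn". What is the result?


Caesar cipher: shift "kpguvn" by 25
  'k' (pos 10) + 25 = pos 9 = 'j'
  'p' (pos 15) + 25 = pos 14 = 'o'
  'g' (pos 6) + 25 = pos 5 = 'f'
  'u' (pos 20) + 25 = pos 19 = 't'
  'v' (pos 21) + 25 = pos 20 = 'u'
  'n' (pos 13) + 25 = pos 12 = 'm'
Result: joftum

joftum


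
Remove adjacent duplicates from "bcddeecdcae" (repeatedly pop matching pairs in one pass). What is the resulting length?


Input: bcddeecdcae
Stack-based adjacent duplicate removal:
  Read 'b': push. Stack: b
  Read 'c': push. Stack: bc
  Read 'd': push. Stack: bcd
  Read 'd': matches stack top 'd' => pop. Stack: bc
  Read 'e': push. Stack: bce
  Read 'e': matches stack top 'e' => pop. Stack: bc
  Read 'c': matches stack top 'c' => pop. Stack: b
  Read 'd': push. Stack: bd
  Read 'c': push. Stack: bdc
  Read 'a': push. Stack: bdca
  Read 'e': push. Stack: bdcae
Final stack: "bdcae" (length 5)

5


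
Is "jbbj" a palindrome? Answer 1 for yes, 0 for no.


Input: jbbj
Reversed: jbbj
  Compare pos 0 ('j') with pos 3 ('j'): match
  Compare pos 1 ('b') with pos 2 ('b'): match
Result: palindrome

1


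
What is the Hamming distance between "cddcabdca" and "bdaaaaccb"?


Comparing "cddcabdca" and "bdaaaaccb" position by position:
  Position 0: 'c' vs 'b' => differ
  Position 1: 'd' vs 'd' => same
  Position 2: 'd' vs 'a' => differ
  Position 3: 'c' vs 'a' => differ
  Position 4: 'a' vs 'a' => same
  Position 5: 'b' vs 'a' => differ
  Position 6: 'd' vs 'c' => differ
  Position 7: 'c' vs 'c' => same
  Position 8: 'a' vs 'b' => differ
Total differences (Hamming distance): 6

6


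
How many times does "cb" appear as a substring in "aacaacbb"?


Searching for "cb" in "aacaacbb"
Scanning each position:
  Position 0: "aa" => no
  Position 1: "ac" => no
  Position 2: "ca" => no
  Position 3: "aa" => no
  Position 4: "ac" => no
  Position 5: "cb" => MATCH
  Position 6: "bb" => no
Total occurrences: 1

1


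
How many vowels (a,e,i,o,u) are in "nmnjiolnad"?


Input: nmnjiolnad
Checking each character:
  'n' at position 0: consonant
  'm' at position 1: consonant
  'n' at position 2: consonant
  'j' at position 3: consonant
  'i' at position 4: vowel (running total: 1)
  'o' at position 5: vowel (running total: 2)
  'l' at position 6: consonant
  'n' at position 7: consonant
  'a' at position 8: vowel (running total: 3)
  'd' at position 9: consonant
Total vowels: 3

3


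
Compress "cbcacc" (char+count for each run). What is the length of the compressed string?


Input: cbcacc
Runs:
  'c' x 1 => "c1"
  'b' x 1 => "b1"
  'c' x 1 => "c1"
  'a' x 1 => "a1"
  'c' x 2 => "c2"
Compressed: "c1b1c1a1c2"
Compressed length: 10

10


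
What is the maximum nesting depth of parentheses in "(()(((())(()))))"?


Input: "(()(((())(()))))"
Tracking depth:
  Position 0 '(': depth becomes 1
  Position 1 '(': depth becomes 2
  Position 2 ')': depth becomes 1
  Position 3 '(': depth becomes 2
  Position 4 '(': depth becomes 3
  Position 5 '(': depth becomes 4
  Position 6 '(': depth becomes 5
  Position 7 ')': depth becomes 4
  Position 8 ')': depth becomes 3
  Position 9 '(': depth becomes 4
  Position 10 '(': depth becomes 5
  Position 11 ')': depth becomes 4
  Position 12 ')': depth becomes 3
  Position 13 ')': depth becomes 2
  Position 14 ')': depth becomes 1
  Position 15 ')': depth becomes 0
Maximum depth reached: 5

5


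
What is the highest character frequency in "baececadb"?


Input: baececadb
Character counts:
  'a': 2
  'b': 2
  'c': 2
  'd': 1
  'e': 2
Maximum frequency: 2

2


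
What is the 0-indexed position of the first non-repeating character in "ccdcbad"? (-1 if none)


Input: ccdcbad
Character frequencies:
  'a': 1
  'b': 1
  'c': 3
  'd': 2
Scanning left to right for freq == 1:
  Position 0 ('c'): freq=3, skip
  Position 1 ('c'): freq=3, skip
  Position 2 ('d'): freq=2, skip
  Position 3 ('c'): freq=3, skip
  Position 4 ('b'): unique! => answer = 4

4


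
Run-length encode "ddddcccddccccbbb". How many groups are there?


Input: ddddcccddccccbbb
Scanning for consecutive runs:
  Group 1: 'd' x 4 (positions 0-3)
  Group 2: 'c' x 3 (positions 4-6)
  Group 3: 'd' x 2 (positions 7-8)
  Group 4: 'c' x 4 (positions 9-12)
  Group 5: 'b' x 3 (positions 13-15)
Total groups: 5

5


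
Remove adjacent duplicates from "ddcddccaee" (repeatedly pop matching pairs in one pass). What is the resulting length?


Input: ddcddccaee
Stack-based adjacent duplicate removal:
  Read 'd': push. Stack: d
  Read 'd': matches stack top 'd' => pop. Stack: (empty)
  Read 'c': push. Stack: c
  Read 'd': push. Stack: cd
  Read 'd': matches stack top 'd' => pop. Stack: c
  Read 'c': matches stack top 'c' => pop. Stack: (empty)
  Read 'c': push. Stack: c
  Read 'a': push. Stack: ca
  Read 'e': push. Stack: cae
  Read 'e': matches stack top 'e' => pop. Stack: ca
Final stack: "ca" (length 2)

2


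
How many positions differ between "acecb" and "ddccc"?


Comparing "acecb" and "ddccc" position by position:
  Position 0: 'a' vs 'd' => DIFFER
  Position 1: 'c' vs 'd' => DIFFER
  Position 2: 'e' vs 'c' => DIFFER
  Position 3: 'c' vs 'c' => same
  Position 4: 'b' vs 'c' => DIFFER
Positions that differ: 4

4


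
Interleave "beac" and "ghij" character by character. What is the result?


Interleaving "beac" and "ghij":
  Position 0: 'b' from first, 'g' from second => "bg"
  Position 1: 'e' from first, 'h' from second => "eh"
  Position 2: 'a' from first, 'i' from second => "ai"
  Position 3: 'c' from first, 'j' from second => "cj"
Result: bgehaicj

bgehaicj


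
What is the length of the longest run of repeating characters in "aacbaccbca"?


Input: "aacbaccbca"
Scanning for longest run:
  Position 1 ('a'): continues run of 'a', length=2
  Position 2 ('c'): new char, reset run to 1
  Position 3 ('b'): new char, reset run to 1
  Position 4 ('a'): new char, reset run to 1
  Position 5 ('c'): new char, reset run to 1
  Position 6 ('c'): continues run of 'c', length=2
  Position 7 ('b'): new char, reset run to 1
  Position 8 ('c'): new char, reset run to 1
  Position 9 ('a'): new char, reset run to 1
Longest run: 'a' with length 2

2


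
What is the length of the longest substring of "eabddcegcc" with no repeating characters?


Input: "eabddcegcc"
Sliding window (track last position of each char):
  Position 0 ('e'): window [0,0] length 1 -- new best
  Position 1 ('a'): window [0,1] length 2 -- new best
  Position 2 ('b'): window [0,2] length 3 -- new best
  Position 3 ('d'): window [0,3] length 4 -- new best
  Position 4 ('d'): repeat (last at 3), move window start to 4
  Position 4 ('d'): window [4,4] length 1
  Position 5 ('c'): window [4,5] length 2
  Position 6 ('e'): window [4,6] length 3
  Position 7 ('g'): window [4,7] length 4
  Position 8 ('c'): repeat (last at 5), move window start to 6
  Position 8 ('c'): window [6,8] length 3
  Position 9 ('c'): repeat (last at 8), move window start to 9
  Position 9 ('c'): window [9,9] length 1
Longest substring with no repeats: "eabd" with length 4

4


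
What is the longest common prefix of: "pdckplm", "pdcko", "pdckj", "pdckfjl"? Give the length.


Words: pdckplm, pdcko, pdckj, pdckfjl
  Position 0: all 'p' => match
  Position 1: all 'd' => match
  Position 2: all 'c' => match
  Position 3: all 'k' => match
  Position 4: ('p', 'o', 'j', 'f') => mismatch, stop
LCP = "pdck" (length 4)

4


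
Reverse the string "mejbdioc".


Input: mejbdioc
Reading characters right to left:
  Position 7: 'c'
  Position 6: 'o'
  Position 5: 'i'
  Position 4: 'd'
  Position 3: 'b'
  Position 2: 'j'
  Position 1: 'e'
  Position 0: 'm'
Reversed: coidbjem

coidbjem


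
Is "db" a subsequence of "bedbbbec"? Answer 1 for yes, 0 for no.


Check if "db" is a subsequence of "bedbbbec"
Greedy scan:
  Position 0 ('b'): no match needed
  Position 1 ('e'): no match needed
  Position 2 ('d'): matches sub[0] = 'd'
  Position 3 ('b'): matches sub[1] = 'b'
  Position 4 ('b'): no match needed
  Position 5 ('b'): no match needed
  Position 6 ('e'): no match needed
  Position 7 ('c'): no match needed
All 2 characters matched => is a subsequence

1


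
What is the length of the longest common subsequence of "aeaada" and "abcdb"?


LCS of "aeaada" and "abcdb"
DP table:
           a    b    c    d    b
      0    0    0    0    0    0
  a   0    1    1    1    1    1
  e   0    1    1    1    1    1
  a   0    1    1    1    1    1
  a   0    1    1    1    1    1
  d   0    1    1    1    2    2
  a   0    1    1    1    2    2
LCS length = dp[6][5] = 2

2


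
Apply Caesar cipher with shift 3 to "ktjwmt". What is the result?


Caesar cipher: shift "ktjwmt" by 3
  'k' (pos 10) + 3 = pos 13 = 'n'
  't' (pos 19) + 3 = pos 22 = 'w'
  'j' (pos 9) + 3 = pos 12 = 'm'
  'w' (pos 22) + 3 = pos 25 = 'z'
  'm' (pos 12) + 3 = pos 15 = 'p'
  't' (pos 19) + 3 = pos 22 = 'w'
Result: nwmzpw

nwmzpw


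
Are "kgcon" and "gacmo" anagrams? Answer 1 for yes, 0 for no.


Strings: "kgcon", "gacmo"
Sorted first:  cgkno
Sorted second: acgmo
Differ at position 0: 'c' vs 'a' => not anagrams

0


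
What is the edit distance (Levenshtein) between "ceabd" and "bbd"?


Computing edit distance: "ceabd" -> "bbd"
DP table:
           b    b    d
      0    1    2    3
  c   1    1    2    3
  e   2    2    2    3
  a   3    3    3    3
  b   4    3    3    4
  d   5    4    4    3
Edit distance = dp[5][3] = 3

3


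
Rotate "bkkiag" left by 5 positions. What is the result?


Input: "bkkiag", rotate left by 5
First 5 characters: "bkkia"
Remaining characters: "g"
Concatenate remaining + first: "g" + "bkkia" = "gbkkia"

gbkkia


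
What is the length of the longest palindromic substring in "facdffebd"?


Input: "facdffebd"
Checking substrings for palindromes:
  [4:6] "ff" (len 2) => palindrome
Longest palindromic substring: "ff" with length 2

2


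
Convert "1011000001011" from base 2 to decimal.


Input: "1011000001011" in base 2
Positional expansion:
  Digit '1' (value 1) x 2^12 = 4096
  Digit '0' (value 0) x 2^11 = 0
  Digit '1' (value 1) x 2^10 = 1024
  Digit '1' (value 1) x 2^9 = 512
  Digit '0' (value 0) x 2^8 = 0
  Digit '0' (value 0) x 2^7 = 0
  Digit '0' (value 0) x 2^6 = 0
  Digit '0' (value 0) x 2^5 = 0
  Digit '0' (value 0) x 2^4 = 0
  Digit '1' (value 1) x 2^3 = 8
  Digit '0' (value 0) x 2^2 = 0
  Digit '1' (value 1) x 2^1 = 2
  Digit '1' (value 1) x 2^0 = 1
Sum = 5643

5643


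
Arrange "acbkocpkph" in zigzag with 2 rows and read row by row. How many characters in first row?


Zigzag "acbkocpkph" into 2 rows:
Placing characters:
  'a' => row 0
  'c' => row 1
  'b' => row 0
  'k' => row 1
  'o' => row 0
  'c' => row 1
  'p' => row 0
  'k' => row 1
  'p' => row 0
  'h' => row 1
Rows:
  Row 0: "abopp"
  Row 1: "ckckh"
First row length: 5

5


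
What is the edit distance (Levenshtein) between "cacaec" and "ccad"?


Computing edit distance: "cacaec" -> "ccad"
DP table:
           c    c    a    d
      0    1    2    3    4
  c   1    0    1    2    3
  a   2    1    1    1    2
  c   3    2    1    2    2
  a   4    3    2    1    2
  e   5    4    3    2    2
  c   6    5    4    3    3
Edit distance = dp[6][4] = 3

3


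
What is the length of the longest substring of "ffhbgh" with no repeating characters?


Input: "ffhbgh"
Sliding window (track last position of each char):
  Position 0 ('f'): window [0,0] length 1 -- new best
  Position 1 ('f'): repeat (last at 0), move window start to 1
  Position 1 ('f'): window [1,1] length 1
  Position 2 ('h'): window [1,2] length 2 -- new best
  Position 3 ('b'): window [1,3] length 3 -- new best
  Position 4 ('g'): window [1,4] length 4 -- new best
  Position 5 ('h'): repeat (last at 2), move window start to 3
  Position 5 ('h'): window [3,5] length 3
Longest substring with no repeats: "fhbg" with length 4

4


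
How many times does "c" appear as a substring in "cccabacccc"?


Searching for "c" in "cccabacccc"
Scanning each position:
  Position 0: "c" => MATCH
  Position 1: "c" => MATCH
  Position 2: "c" => MATCH
  Position 3: "a" => no
  Position 4: "b" => no
  Position 5: "a" => no
  Position 6: "c" => MATCH
  Position 7: "c" => MATCH
  Position 8: "c" => MATCH
  Position 9: "c" => MATCH
Total occurrences: 7

7


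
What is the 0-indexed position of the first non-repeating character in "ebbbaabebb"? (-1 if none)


Input: ebbbaabebb
Character frequencies:
  'a': 2
  'b': 6
  'e': 2
Scanning left to right for freq == 1:
  Position 0 ('e'): freq=2, skip
  Position 1 ('b'): freq=6, skip
  Position 2 ('b'): freq=6, skip
  Position 3 ('b'): freq=6, skip
  Position 4 ('a'): freq=2, skip
  Position 5 ('a'): freq=2, skip
  Position 6 ('b'): freq=6, skip
  Position 7 ('e'): freq=2, skip
  Position 8 ('b'): freq=6, skip
  Position 9 ('b'): freq=6, skip
  No unique character found => answer = -1

-1


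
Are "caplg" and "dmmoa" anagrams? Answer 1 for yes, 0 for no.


Strings: "caplg", "dmmoa"
Sorted first:  acglp
Sorted second: admmo
Differ at position 1: 'c' vs 'd' => not anagrams

0


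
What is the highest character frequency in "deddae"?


Input: deddae
Character counts:
  'a': 1
  'd': 3
  'e': 2
Maximum frequency: 3

3


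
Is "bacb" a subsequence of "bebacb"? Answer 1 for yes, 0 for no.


Check if "bacb" is a subsequence of "bebacb"
Greedy scan:
  Position 0 ('b'): matches sub[0] = 'b'
  Position 1 ('e'): no match needed
  Position 2 ('b'): no match needed
  Position 3 ('a'): matches sub[1] = 'a'
  Position 4 ('c'): matches sub[2] = 'c'
  Position 5 ('b'): matches sub[3] = 'b'
All 4 characters matched => is a subsequence

1


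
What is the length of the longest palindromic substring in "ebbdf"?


Input: "ebbdf"
Checking substrings for palindromes:
  [1:3] "bb" (len 2) => palindrome
Longest palindromic substring: "bb" with length 2

2


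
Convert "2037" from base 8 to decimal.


Input: "2037" in base 8
Positional expansion:
  Digit '2' (value 2) x 8^3 = 1024
  Digit '0' (value 0) x 8^2 = 0
  Digit '3' (value 3) x 8^1 = 24
  Digit '7' (value 7) x 8^0 = 7
Sum = 1055

1055


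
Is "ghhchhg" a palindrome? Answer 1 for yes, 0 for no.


Input: ghhchhg
Reversed: ghhchhg
  Compare pos 0 ('g') with pos 6 ('g'): match
  Compare pos 1 ('h') with pos 5 ('h'): match
  Compare pos 2 ('h') with pos 4 ('h'): match
Result: palindrome

1


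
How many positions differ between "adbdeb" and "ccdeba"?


Comparing "adbdeb" and "ccdeba" position by position:
  Position 0: 'a' vs 'c' => DIFFER
  Position 1: 'd' vs 'c' => DIFFER
  Position 2: 'b' vs 'd' => DIFFER
  Position 3: 'd' vs 'e' => DIFFER
  Position 4: 'e' vs 'b' => DIFFER
  Position 5: 'b' vs 'a' => DIFFER
Positions that differ: 6

6


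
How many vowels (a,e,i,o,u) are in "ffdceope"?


Input: ffdceope
Checking each character:
  'f' at position 0: consonant
  'f' at position 1: consonant
  'd' at position 2: consonant
  'c' at position 3: consonant
  'e' at position 4: vowel (running total: 1)
  'o' at position 5: vowel (running total: 2)
  'p' at position 6: consonant
  'e' at position 7: vowel (running total: 3)
Total vowels: 3

3


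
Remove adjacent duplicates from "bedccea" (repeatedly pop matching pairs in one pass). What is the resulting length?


Input: bedccea
Stack-based adjacent duplicate removal:
  Read 'b': push. Stack: b
  Read 'e': push. Stack: be
  Read 'd': push. Stack: bed
  Read 'c': push. Stack: bedc
  Read 'c': matches stack top 'c' => pop. Stack: bed
  Read 'e': push. Stack: bede
  Read 'a': push. Stack: bedea
Final stack: "bedea" (length 5)

5


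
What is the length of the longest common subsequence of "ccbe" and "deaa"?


LCS of "ccbe" and "deaa"
DP table:
           d    e    a    a
      0    0    0    0    0
  c   0    0    0    0    0
  c   0    0    0    0    0
  b   0    0    0    0    0
  e   0    0    1    1    1
LCS length = dp[4][4] = 1

1


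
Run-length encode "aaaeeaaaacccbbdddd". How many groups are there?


Input: aaaeeaaaacccbbdddd
Scanning for consecutive runs:
  Group 1: 'a' x 3 (positions 0-2)
  Group 2: 'e' x 2 (positions 3-4)
  Group 3: 'a' x 4 (positions 5-8)
  Group 4: 'c' x 3 (positions 9-11)
  Group 5: 'b' x 2 (positions 12-13)
  Group 6: 'd' x 4 (positions 14-17)
Total groups: 6

6


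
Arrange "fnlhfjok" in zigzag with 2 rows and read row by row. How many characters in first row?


Zigzag "fnlhfjok" into 2 rows:
Placing characters:
  'f' => row 0
  'n' => row 1
  'l' => row 0
  'h' => row 1
  'f' => row 0
  'j' => row 1
  'o' => row 0
  'k' => row 1
Rows:
  Row 0: "flfo"
  Row 1: "nhjk"
First row length: 4

4


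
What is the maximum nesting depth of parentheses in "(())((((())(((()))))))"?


Input: "(())((((())(((()))))))"
Tracking depth:
  Position 0 '(': depth becomes 1
  Position 1 '(': depth becomes 2
  Position 2 ')': depth becomes 1
  Position 3 ')': depth becomes 0
  Position 4 '(': depth becomes 1
  Position 5 '(': depth becomes 2
  Position 6 '(': depth becomes 3
  Position 7 '(': depth becomes 4
  Position 8 '(': depth becomes 5
  Position 9 ')': depth becomes 4
  Position 10 ')': depth becomes 3
  Position 11 '(': depth becomes 4
  Position 12 '(': depth becomes 5
  Position 13 '(': depth becomes 6
  Position 14 '(': depth becomes 7
  Position 15 ')': depth becomes 6
  Position 16 ')': depth becomes 5
  Position 17 ')': depth becomes 4
  Position 18 ')': depth becomes 3
  Position 19 ')': depth becomes 2
  Position 20 ')': depth becomes 1
  Position 21 ')': depth becomes 0
Maximum depth reached: 7

7


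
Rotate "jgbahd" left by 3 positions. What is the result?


Input: "jgbahd", rotate left by 3
First 3 characters: "jgb"
Remaining characters: "ahd"
Concatenate remaining + first: "ahd" + "jgb" = "ahdjgb"

ahdjgb


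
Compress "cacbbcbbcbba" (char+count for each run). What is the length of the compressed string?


Input: cacbbcbbcbba
Runs:
  'c' x 1 => "c1"
  'a' x 1 => "a1"
  'c' x 1 => "c1"
  'b' x 2 => "b2"
  'c' x 1 => "c1"
  'b' x 2 => "b2"
  'c' x 1 => "c1"
  'b' x 2 => "b2"
  'a' x 1 => "a1"
Compressed: "c1a1c1b2c1b2c1b2a1"
Compressed length: 18

18


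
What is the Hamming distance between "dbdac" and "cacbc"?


Comparing "dbdac" and "cacbc" position by position:
  Position 0: 'd' vs 'c' => differ
  Position 1: 'b' vs 'a' => differ
  Position 2: 'd' vs 'c' => differ
  Position 3: 'a' vs 'b' => differ
  Position 4: 'c' vs 'c' => same
Total differences (Hamming distance): 4

4


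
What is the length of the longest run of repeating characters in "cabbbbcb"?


Input: "cabbbbcb"
Scanning for longest run:
  Position 1 ('a'): new char, reset run to 1
  Position 2 ('b'): new char, reset run to 1
  Position 3 ('b'): continues run of 'b', length=2
  Position 4 ('b'): continues run of 'b', length=3
  Position 5 ('b'): continues run of 'b', length=4
  Position 6 ('c'): new char, reset run to 1
  Position 7 ('b'): new char, reset run to 1
Longest run: 'b' with length 4

4


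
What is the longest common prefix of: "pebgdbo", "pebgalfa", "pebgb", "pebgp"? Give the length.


Words: pebgdbo, pebgalfa, pebgb, pebgp
  Position 0: all 'p' => match
  Position 1: all 'e' => match
  Position 2: all 'b' => match
  Position 3: all 'g' => match
  Position 4: ('d', 'a', 'b', 'p') => mismatch, stop
LCP = "pebg" (length 4)

4


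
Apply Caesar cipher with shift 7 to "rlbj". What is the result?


Caesar cipher: shift "rlbj" by 7
  'r' (pos 17) + 7 = pos 24 = 'y'
  'l' (pos 11) + 7 = pos 18 = 's'
  'b' (pos 1) + 7 = pos 8 = 'i'
  'j' (pos 9) + 7 = pos 16 = 'q'
Result: ysiq

ysiq


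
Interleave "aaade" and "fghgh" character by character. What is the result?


Interleaving "aaade" and "fghgh":
  Position 0: 'a' from first, 'f' from second => "af"
  Position 1: 'a' from first, 'g' from second => "ag"
  Position 2: 'a' from first, 'h' from second => "ah"
  Position 3: 'd' from first, 'g' from second => "dg"
  Position 4: 'e' from first, 'h' from second => "eh"
Result: afagahdgeh

afagahdgeh


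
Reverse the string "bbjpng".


Input: bbjpng
Reading characters right to left:
  Position 5: 'g'
  Position 4: 'n'
  Position 3: 'p'
  Position 2: 'j'
  Position 1: 'b'
  Position 0: 'b'
Reversed: gnpjbb

gnpjbb


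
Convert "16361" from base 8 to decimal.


Input: "16361" in base 8
Positional expansion:
  Digit '1' (value 1) x 8^4 = 4096
  Digit '6' (value 6) x 8^3 = 3072
  Digit '3' (value 3) x 8^2 = 192
  Digit '6' (value 6) x 8^1 = 48
  Digit '1' (value 1) x 8^0 = 1
Sum = 7409

7409


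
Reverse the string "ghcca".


Input: ghcca
Reading characters right to left:
  Position 4: 'a'
  Position 3: 'c'
  Position 2: 'c'
  Position 1: 'h'
  Position 0: 'g'
Reversed: acchg

acchg


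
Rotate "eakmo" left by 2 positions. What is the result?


Input: "eakmo", rotate left by 2
First 2 characters: "ea"
Remaining characters: "kmo"
Concatenate remaining + first: "kmo" + "ea" = "kmoea"

kmoea


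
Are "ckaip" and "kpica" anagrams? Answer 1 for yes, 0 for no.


Strings: "ckaip", "kpica"
Sorted first:  acikp
Sorted second: acikp
Sorted forms match => anagrams

1


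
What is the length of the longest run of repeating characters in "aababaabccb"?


Input: "aababaabccb"
Scanning for longest run:
  Position 1 ('a'): continues run of 'a', length=2
  Position 2 ('b'): new char, reset run to 1
  Position 3 ('a'): new char, reset run to 1
  Position 4 ('b'): new char, reset run to 1
  Position 5 ('a'): new char, reset run to 1
  Position 6 ('a'): continues run of 'a', length=2
  Position 7 ('b'): new char, reset run to 1
  Position 8 ('c'): new char, reset run to 1
  Position 9 ('c'): continues run of 'c', length=2
  Position 10 ('b'): new char, reset run to 1
Longest run: 'a' with length 2

2
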